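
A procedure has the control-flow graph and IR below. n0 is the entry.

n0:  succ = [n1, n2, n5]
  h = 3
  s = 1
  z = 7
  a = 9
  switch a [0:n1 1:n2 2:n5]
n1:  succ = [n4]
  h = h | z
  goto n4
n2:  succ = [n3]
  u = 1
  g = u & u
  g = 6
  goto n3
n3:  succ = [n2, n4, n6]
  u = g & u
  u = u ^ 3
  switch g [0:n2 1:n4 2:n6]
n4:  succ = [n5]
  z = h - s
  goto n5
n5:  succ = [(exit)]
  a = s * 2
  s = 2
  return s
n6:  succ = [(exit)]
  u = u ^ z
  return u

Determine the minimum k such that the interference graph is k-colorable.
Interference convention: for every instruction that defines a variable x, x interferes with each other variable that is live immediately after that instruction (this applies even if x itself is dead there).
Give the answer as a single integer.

Answer: 5

Analysis:
Block summaries:
  n0: {a,h,s,z} / ∅
  n1: {h} / {h,z}
  n2: {g,u} / ∅
  n3: {u} / {g,u}
  n4: {z} / {h,s}
  n5: {a,s} / {s}
  n6: {u} / {u,z}

Backward fixpoint:
  live n0: ∅→{h,s,z}
  live n1: {h,s,z}→{h,s}
  live n2: {h,s,z}→{g,h,s,u,z}
  live n3: {g,h,s,u,z}→{h,s,u,z}
  live n4: {h,s}→{s}
  live n5: {s}→∅
  live n6: {u,z}→∅

Interference:
  a↔{h,s,z}
  g↔{h,s,u,z}
  h↔{a,g,s,u,z}
  s↔{a,g,h,u,z}
  u↔{g,h,s,z}
  z↔{a,g,h,s,u}

Registers:
  lower bound: {g,h,s,u,z} mutually conflict ⇒ χ ≥ 5
  assign a→c3 g→c3 h→c0 s→c1 u→c4 z→c2 — no edge inside a register ⇒ χ ≤ 5
  χ = 5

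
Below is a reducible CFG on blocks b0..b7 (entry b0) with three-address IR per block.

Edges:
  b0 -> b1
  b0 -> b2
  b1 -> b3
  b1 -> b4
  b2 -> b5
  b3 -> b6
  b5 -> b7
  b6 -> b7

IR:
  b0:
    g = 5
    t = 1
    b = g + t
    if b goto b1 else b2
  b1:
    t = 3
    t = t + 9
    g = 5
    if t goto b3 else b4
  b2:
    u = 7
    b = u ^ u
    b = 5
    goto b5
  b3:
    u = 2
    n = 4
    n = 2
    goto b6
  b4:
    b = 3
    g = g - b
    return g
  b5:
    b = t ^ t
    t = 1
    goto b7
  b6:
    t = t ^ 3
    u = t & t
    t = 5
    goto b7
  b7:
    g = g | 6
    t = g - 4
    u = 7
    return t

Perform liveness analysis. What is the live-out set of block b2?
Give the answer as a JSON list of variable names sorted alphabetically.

def/use:
  b0 def {b,g,t} use ∅
  b1 def {g,t} use ∅
  b2 def {b,u} use ∅
  b3 def {n,u} use ∅
  b4 def {b,g} use {g}
  b5 def {b,t} use {t}
  b6 def {t,u} use {t}
  b7 def {g,t,u} use {g}

Backward fixpoint:
  live b0: ∅→{g,t}
  live b1: ∅→{g,t}
  live b2: {g,t}→{g,t}
  live b3: {g,t}→{g,t}
  live b4: {g}→∅
  live b5: {g,t}→{g}
  live b6: {g,t}→{g}
  live b7: {g}→∅

live-out(b2) = ["g", "t"]

Answer: ["g", "t"]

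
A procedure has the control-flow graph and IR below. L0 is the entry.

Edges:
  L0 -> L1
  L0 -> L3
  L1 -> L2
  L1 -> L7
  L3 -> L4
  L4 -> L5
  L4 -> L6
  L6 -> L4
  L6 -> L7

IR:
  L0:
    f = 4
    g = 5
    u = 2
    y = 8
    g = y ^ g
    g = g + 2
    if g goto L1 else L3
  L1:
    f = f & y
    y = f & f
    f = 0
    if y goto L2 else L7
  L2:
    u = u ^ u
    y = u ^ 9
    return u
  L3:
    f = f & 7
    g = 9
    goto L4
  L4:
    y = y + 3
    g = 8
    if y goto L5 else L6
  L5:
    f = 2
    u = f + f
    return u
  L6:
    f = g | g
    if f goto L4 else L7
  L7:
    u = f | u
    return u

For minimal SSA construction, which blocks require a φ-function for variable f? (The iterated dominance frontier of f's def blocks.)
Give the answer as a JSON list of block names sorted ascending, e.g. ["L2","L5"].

Answer: ["L4", "L7"]

Analysis:
idom tree: L1←L0 L2←L1 L3←L0 L4←L3 L5←L4 L6←L4 L7←L0
Dom∩ at merges:
  L4: preds {L3,L6}: {L0,L3} ∩ {L0,L3,L4,L6} = {L0,L3}; idom=L3
  L7: preds {L1,L6}: {L0,L1} ∩ {L0,L3,L4,L6} = {L0}; idom=L0

Frontier:
  join L4 pred L3: · stop@L3
  join L4 pred L6: L6→L4 stop@L3
  join L7 pred L1: L1 stop@L0
  join L7 pred L6: L6→L4→L3 stop@L0
  L0 → ∅
  L1 → {L7}
  L2 → ∅
  L3 → {L7}
  L4 → {L4,L7}
  L5 → ∅
  L6 → {L4,L7}
  L7 → ∅

φ for f: defs {L0,L1,L3,L5,L6}
  DF⁺ = {L4,L7}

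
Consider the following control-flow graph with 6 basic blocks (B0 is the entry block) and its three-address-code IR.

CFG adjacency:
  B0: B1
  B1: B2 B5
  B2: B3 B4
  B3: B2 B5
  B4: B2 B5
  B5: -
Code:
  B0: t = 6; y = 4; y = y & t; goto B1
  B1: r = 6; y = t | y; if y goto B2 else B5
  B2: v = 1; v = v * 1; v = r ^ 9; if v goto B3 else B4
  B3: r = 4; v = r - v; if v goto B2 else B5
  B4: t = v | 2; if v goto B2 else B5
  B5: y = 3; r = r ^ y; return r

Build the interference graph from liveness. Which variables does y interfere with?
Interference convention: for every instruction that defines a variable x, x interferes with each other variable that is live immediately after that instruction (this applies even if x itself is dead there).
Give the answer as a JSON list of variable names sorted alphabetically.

Per-block:
  B0: {t,y} / ∅
  B1: {r,y} / {t,y}
  B2: {v} / {r}
  B3: {r,v} / {v}
  B4: {t} / {v}
  B5: {r,y} / {r}

Backward fixpoint:
  live B0: ∅→{t,y}
  live B1: {t,y}→{r}
  live B2: {r}→{r,v}
  live B3: {v}→{r}
  live B4: {r,v}→{r}
  live B5: {r}→∅

Interference:
  r — {t,v,y}
  t — {r,v,y}
  v — {r,t}
  y — {r,t}

N(y) = ["r", "t"]

Answer: ["r", "t"]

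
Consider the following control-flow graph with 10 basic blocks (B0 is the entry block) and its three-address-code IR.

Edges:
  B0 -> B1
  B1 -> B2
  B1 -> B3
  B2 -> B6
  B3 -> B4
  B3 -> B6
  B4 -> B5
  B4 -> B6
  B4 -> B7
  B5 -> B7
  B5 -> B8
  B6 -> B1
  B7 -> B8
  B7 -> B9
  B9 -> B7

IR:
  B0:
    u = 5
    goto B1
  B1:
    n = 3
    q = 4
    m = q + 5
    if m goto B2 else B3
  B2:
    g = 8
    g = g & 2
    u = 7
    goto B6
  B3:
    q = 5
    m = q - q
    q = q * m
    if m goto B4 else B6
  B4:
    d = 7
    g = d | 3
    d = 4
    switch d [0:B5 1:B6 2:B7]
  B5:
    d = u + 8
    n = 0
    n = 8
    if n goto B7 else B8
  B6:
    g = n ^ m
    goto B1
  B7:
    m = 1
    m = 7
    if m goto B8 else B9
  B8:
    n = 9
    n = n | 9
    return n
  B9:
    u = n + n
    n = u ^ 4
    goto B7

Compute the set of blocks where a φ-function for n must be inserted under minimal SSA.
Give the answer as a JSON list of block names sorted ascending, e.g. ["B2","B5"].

idom tree: B1←B0 B2←B1 B3←B1 B4←B3 B5←B4 B6←B1 B7←B4 B8←B4 B9←B7
Dom∩ at merges:
  B1: preds {B0,B6}: {B0} ∩ {B0,B1,B6} = {B0}; idom=B0
  B6: preds {B2,B3,B4}: {B0,B1,B2} ∩ {B0,B1,B3} ∩ {B0,B1,B3,B4} = {B0,B1}; idom=B1
  B7: preds {B4,B5,B9}: {B0,B1,B3,B4} ∩ {B0,B1,B3,B4,B5} ∩ {B0,B1,B3,B4,B7,B9} = {B0,B1,B3,B4}; idom=B4
  B8: preds {B5,B7}: {B0,B1,B3,B4,B5} ∩ {B0,B1,B3,B4,B7} = {B0,B1,B3,B4}; idom=B4

DF walk-up:
  B1←B0: walk · to B0
  B1←B6: walk B6→B1 to B0
  B6←B2: walk B2 to B1
  B6←B3: walk B3 to B1
  B6←B4: walk B4→B3 to B1
  B7←B4: walk · to B4
  B7←B5: walk B5 to B4
  B7←B9: walk B9→B7 to B4
  B8←B5: walk B5 to B4
  B8←B7: walk B7 to B4
  DF(B0)=∅
  DF(B1)={B1}
  DF(B2)={B6}
  DF(B3)={B6}
  DF(B4)={B6}
  DF(B5)={B7,B8}
  DF(B6)={B1}
  DF(B7)={B7,B8}
  DF(B8)=∅
  DF(B9)={B7}

φ for n: defs {B1,B5,B8,B9}
  DF⁺ = {B1,B7,B8}

Answer: ["B1", "B7", "B8"]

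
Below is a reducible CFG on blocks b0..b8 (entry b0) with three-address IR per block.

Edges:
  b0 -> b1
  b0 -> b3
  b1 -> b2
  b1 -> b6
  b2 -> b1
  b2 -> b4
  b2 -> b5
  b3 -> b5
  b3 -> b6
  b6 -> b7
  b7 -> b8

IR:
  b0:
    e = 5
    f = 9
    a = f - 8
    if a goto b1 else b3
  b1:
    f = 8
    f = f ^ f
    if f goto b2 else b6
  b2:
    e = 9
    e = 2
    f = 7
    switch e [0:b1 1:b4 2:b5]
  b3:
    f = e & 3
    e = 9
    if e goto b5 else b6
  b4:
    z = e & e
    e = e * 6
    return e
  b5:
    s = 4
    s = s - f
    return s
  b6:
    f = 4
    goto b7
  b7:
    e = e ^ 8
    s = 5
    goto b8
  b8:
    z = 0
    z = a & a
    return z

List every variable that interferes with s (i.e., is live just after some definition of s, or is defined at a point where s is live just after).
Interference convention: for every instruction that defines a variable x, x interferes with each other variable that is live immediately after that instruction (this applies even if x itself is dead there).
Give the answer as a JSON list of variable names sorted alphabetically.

Answer: ["a", "f"]

Working:
Block summaries:
  b0 def {a,e,f} use ∅
  b1 def {f} use ∅
  b2 def {e,f} use ∅
  b3 def {e,f} use {e}
  b4 def {e,z} use {e}
  b5 def {s} use {f}
  b6 def {f} use ∅
  b7 def {e,s} use {e}
  b8 def {z} use {a}

Backward fixpoint:
  b0 li=∅ lo={a,e}
  b1 li={a,e} lo={a,e}
  b2 li={a} lo={a,e,f}
  b3 li={a,e} lo={a,e,f}
  b4 li={e} lo=∅
  b5 li={f} lo=∅
  b6 li={a,e} lo={a,e}
  b7 li={a,e} lo={a}
  b8 li={a} lo=∅

Interference:
  a: {e,f,s,z}
  e: {a,f,z}
  f: {a,e,s}
  s: {a,f}
  z: {a,e}

N(s) = ["a", "f"]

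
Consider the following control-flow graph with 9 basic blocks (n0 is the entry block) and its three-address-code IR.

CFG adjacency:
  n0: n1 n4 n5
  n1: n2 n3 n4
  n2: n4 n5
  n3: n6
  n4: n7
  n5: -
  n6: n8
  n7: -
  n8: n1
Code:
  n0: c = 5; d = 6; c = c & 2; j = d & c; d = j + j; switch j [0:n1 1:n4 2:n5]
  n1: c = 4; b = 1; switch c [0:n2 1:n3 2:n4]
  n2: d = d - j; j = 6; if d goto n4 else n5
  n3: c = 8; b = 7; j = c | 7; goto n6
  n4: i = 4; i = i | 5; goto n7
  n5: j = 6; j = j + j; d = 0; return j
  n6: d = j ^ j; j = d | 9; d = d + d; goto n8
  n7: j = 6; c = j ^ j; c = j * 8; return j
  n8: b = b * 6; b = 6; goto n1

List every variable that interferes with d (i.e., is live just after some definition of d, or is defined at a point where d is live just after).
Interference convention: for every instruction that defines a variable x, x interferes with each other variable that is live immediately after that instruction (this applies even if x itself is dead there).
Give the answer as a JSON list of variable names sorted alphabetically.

Answer: ["b", "c", "j"]

Derivation:
def/use:
  n0: {c,d,j} / ∅
  n1: {b,c} / ∅
  n2: {d,j} / {d,j}
  n3: {b,c,j} / ∅
  n4: {i} / ∅
  n5: {d,j} / ∅
  n6: {d,j} / {j}
  n7: {c,j} / ∅
  n8: {b} / {b}

Live sets:
  live n0: ∅→{d,j}
  live n1: {d,j}→{d,j}
  live n2: {d,j}→∅
  live n3: ∅→{b,j}
  live n4: ∅→∅
  live n5: ∅→∅
  live n6: {b,j}→{b,d,j}
  live n7: ∅→∅
  live n8: {b,d,j}→{d,j}

Conflict graph:
  b: {c,d,j}
  c: {b,d,j}
  d: {b,c,j}
  i: ∅
  j: {b,c,d}

N(d) = ["b", "c", "j"]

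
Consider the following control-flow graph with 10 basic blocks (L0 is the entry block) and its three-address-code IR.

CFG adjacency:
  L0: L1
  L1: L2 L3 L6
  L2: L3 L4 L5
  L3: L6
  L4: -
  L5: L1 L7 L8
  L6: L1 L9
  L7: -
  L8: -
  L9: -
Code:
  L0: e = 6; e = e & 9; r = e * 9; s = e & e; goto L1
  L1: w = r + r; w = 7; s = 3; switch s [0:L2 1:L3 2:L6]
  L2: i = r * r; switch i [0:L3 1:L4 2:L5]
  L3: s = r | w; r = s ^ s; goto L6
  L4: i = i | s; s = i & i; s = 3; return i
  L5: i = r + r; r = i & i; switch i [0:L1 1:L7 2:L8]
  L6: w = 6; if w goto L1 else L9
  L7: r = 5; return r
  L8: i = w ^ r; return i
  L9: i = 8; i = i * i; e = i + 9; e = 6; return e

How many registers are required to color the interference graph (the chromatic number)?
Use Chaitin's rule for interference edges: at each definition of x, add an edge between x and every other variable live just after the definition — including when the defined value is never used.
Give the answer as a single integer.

def/use:
  L0: {e,r,s} / ∅
  L1: {s,w} / {r}
  L2: {i} / {r}
  L3: {r,s} / {r,w}
  L4: {i,s} / {i,s}
  L5: {i,r} / {r}
  L6: {w} / ∅
  L7: {r} / ∅
  L8: {i} / {r,w}
  L9: {e,i} / ∅

Liveness:
  live L0: ∅→{r}
  live L1: {r}→{r,s,w}
  live L2: {r,s,w}→{i,r,s,w}
  live L3: {r,w}→{r}
  live L4: {i,s}→∅
  live L5: {r,w}→{r,w}
  live L6: {r}→{r}
  live L7: ∅→∅
  live L8: {r,w}→∅
  live L9: ∅→∅

Interference:
  e — {r}
  i — {r,s,w}
  r — {e,i,s,w}
  s — {i,r,w}
  w — {i,r,s}

Registers:
  {i,r,s,w} pairwise interfere (4-clique) ⇒ χ ≥ 4
  assign e→R1 i→R1 r→R0 s→R2 w→R3 — no edge inside a register ⇒ χ ≤ 4
  χ = 4

Answer: 4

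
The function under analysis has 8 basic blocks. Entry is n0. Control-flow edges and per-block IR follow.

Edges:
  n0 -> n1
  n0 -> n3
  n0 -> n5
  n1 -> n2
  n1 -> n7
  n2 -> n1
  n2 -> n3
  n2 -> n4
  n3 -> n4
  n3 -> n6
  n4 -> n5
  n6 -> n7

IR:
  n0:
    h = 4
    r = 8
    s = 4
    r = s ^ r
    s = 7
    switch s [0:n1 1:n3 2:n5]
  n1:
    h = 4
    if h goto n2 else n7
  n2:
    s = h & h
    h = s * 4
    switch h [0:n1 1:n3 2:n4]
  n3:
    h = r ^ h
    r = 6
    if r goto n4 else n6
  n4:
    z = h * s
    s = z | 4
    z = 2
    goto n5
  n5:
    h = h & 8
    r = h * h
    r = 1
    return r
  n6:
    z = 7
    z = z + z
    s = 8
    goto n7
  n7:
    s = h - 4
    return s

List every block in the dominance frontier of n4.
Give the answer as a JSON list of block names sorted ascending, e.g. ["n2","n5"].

idom tree: n1←n0 n2←n1 n3←n0 n4←n0 n5←n0 n6←n3 n7←n0
Dom∩ at merges:
  n1: preds {n0,n2}: {n0} ∩ {n0,n1,n2} = {n0}; idom=n0
  n3: preds {n0,n2}: {n0} ∩ {n0,n1,n2} = {n0}; idom=n0
  n4: preds {n2,n3}: {n0,n1,n2} ∩ {n0,n3} = {n0}; idom=n0
  n5: preds {n0,n4}: {n0} ∩ {n0,n4} = {n0}; idom=n0
  n7: preds {n1,n6}: {n0,n1} ∩ {n0,n3,n6} = {n0}; idom=n0

Frontier:
  join n1 pred n0: · stop@n0
  join n1 pred n2: n2→n1 stop@n0
  join n3 pred n0: · stop@n0
  join n3 pred n2: n2→n1 stop@n0
  join n4 pred n2: n2→n1 stop@n0
  join n4 pred n3: n3 stop@n0
  join n5 pred n0: · stop@n0
  join n5 pred n4: n4 stop@n0
  join n7 pred n1: n1 stop@n0
  join n7 pred n6: n6→n3 stop@n0
  n0 → ∅
  n1 → {n1,n3,n4,n7}
  n2 → {n1,n3,n4}
  n3 → {n4,n7}
  n4 → {n5}
  n5 → ∅
  n6 → {n7}
  n7 → ∅

DF(n4) = ["n5"]

Answer: ["n5"]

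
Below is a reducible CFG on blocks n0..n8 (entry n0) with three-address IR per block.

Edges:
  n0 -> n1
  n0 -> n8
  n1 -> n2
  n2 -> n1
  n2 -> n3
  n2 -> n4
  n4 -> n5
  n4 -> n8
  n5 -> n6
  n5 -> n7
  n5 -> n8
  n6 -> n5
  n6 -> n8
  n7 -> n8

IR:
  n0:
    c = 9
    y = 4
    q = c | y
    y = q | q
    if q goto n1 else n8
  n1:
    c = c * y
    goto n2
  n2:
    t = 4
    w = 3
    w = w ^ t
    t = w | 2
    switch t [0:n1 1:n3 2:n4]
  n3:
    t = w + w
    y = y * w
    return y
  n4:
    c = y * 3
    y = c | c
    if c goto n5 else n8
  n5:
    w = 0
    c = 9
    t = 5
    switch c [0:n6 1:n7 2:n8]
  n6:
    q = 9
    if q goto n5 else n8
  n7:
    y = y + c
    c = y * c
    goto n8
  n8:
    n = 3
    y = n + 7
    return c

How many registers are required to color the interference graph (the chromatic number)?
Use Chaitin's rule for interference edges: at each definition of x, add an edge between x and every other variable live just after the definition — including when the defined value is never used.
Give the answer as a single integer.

Answer: 4

Derivation:
Block summaries:
  n0: {c,q,y} / ∅
  n1: {c} / {c,y}
  n2: {t,w} / ∅
  n3: {t,y} / {w,y}
  n4: {c,y} / {y}
  n5: {c,t,w} / ∅
  n6: {q} / ∅
  n7: {c,y} / {c,y}
  n8: {n,y} / {c}

Live sets:
  live n0: ∅→{c,y}
  live n1: {c,y}→{c,y}
  live n2: {c,y}→{c,w,y}
  live n3: {w,y}→∅
  live n4: {y}→{c,y}
  live n5: {y}→{c,y}
  live n6: {c,y}→{c,y}
  live n7: {c,y}→{c}
  live n8: {c}→∅

Conflict graph:
  c↔{n,q,t,w,y}
  n↔{c}
  q↔{c,y}
  t↔{c,w,y}
  w↔{c,t,y}
  y↔{c,q,t,w}

Registers:
  clique {c,t,w,y} ⇒ need ≥ 4
  assign c→R0 n→R1 q→R2 t→R2 w→R3 y→R1 — no edge inside a register ⇒ χ ≤ 4
  χ = 4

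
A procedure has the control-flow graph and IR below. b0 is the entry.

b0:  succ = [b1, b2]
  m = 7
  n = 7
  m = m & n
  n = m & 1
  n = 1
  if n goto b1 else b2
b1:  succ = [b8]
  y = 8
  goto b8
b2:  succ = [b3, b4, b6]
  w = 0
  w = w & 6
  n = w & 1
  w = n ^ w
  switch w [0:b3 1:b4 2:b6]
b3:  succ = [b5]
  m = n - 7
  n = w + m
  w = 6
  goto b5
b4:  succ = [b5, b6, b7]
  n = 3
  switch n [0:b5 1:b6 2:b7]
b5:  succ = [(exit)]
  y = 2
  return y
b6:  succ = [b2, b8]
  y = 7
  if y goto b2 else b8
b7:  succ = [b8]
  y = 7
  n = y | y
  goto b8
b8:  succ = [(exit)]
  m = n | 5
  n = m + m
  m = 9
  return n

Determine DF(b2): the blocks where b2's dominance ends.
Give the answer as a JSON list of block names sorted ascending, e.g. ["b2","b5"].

Answer: ["b2", "b8"]

Derivation:
idom tree: b1←b0 b2←b0 b3←b2 b4←b2 b5←b2 b6←b2 b7←b4 b8←b0
Dom at joins:
  b2: preds {b0,b6}: {b0} ∩ {b0,b2,b6} = {b0}; idom=b0
  b5: preds {b3,b4}: {b0,b2,b3} ∩ {b0,b2,b4} = {b0,b2}; idom=b2
  b6: preds {b2,b4}: {b0,b2} ∩ {b0,b2,b4} = {b0,b2}; idom=b2
  b8: preds {b1,b6,b7}: {b0,b1} ∩ {b0,b2,b6} ∩ {b0,b2,b4,b7} = {b0}; idom=b0

DF walk-up:
  join b2 pred b0: · stop@b0
  join b2 pred b6: b6→b2 stop@b0
  join b5 pred b3: b3 stop@b2
  join b5 pred b4: b4 stop@b2
  join b6 pred b2: · stop@b2
  join b6 pred b4: b4 stop@b2
  join b8 pred b1: b1 stop@b0
  join b8 pred b6: b6→b2 stop@b0
  join b8 pred b7: b7→b4→b2 stop@b0
  b0: DF=∅
  b1: DF={b8}
  b2: DF={b2,b8}
  b3: DF={b5}
  b4: DF={b5,b6,b8}
  b5: DF=∅
  b6: DF={b2,b8}
  b7: DF={b8}
  b8: DF=∅

DF(b2) = ["b2", "b8"]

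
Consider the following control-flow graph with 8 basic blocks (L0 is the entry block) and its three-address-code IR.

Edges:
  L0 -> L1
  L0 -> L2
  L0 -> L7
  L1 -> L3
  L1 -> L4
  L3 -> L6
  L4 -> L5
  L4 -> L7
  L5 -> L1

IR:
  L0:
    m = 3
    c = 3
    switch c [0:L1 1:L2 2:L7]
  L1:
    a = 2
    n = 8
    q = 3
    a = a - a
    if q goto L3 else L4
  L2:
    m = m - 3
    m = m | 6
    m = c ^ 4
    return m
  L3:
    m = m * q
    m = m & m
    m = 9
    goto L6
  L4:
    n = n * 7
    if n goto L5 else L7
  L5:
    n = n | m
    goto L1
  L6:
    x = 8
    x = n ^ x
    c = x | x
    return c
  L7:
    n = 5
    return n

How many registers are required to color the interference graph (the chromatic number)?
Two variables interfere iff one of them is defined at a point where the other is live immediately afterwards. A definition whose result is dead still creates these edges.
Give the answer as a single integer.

Per-block:
  L0: {c,m} / ∅
  L1: {a,n,q} / ∅
  L2: {m} / {c,m}
  L3: {m} / {m,q}
  L4: {n} / {n}
  L5: {n} / {m,n}
  L6: {c,x} / {n}
  L7: {n} / ∅

Backward fixpoint:
  L0: in=∅ out={c,m}
  L1: in={m} out={m,n,q}
  L2: in={c,m} out=∅
  L3: in={m,n,q} out={n}
  L4: in={m,n} out={m,n}
  L5: in={m,n} out={m}
  L6: in={n} out=∅
  L7: in=∅ out=∅

Interfere edges:
  a — {m,n,q}
  c — {m}
  m — {a,c,n,q}
  n — {a,m,q,x}
  q — {a,m,n}
  x — {n}

Registers:
  {a,m,n,q} pairwise interfere (4-clique) ⇒ χ ≥ 4
  4-colouring: R0={m,x}  R1={c,n}  R2={a}  R3={q}
  χ = 4

Answer: 4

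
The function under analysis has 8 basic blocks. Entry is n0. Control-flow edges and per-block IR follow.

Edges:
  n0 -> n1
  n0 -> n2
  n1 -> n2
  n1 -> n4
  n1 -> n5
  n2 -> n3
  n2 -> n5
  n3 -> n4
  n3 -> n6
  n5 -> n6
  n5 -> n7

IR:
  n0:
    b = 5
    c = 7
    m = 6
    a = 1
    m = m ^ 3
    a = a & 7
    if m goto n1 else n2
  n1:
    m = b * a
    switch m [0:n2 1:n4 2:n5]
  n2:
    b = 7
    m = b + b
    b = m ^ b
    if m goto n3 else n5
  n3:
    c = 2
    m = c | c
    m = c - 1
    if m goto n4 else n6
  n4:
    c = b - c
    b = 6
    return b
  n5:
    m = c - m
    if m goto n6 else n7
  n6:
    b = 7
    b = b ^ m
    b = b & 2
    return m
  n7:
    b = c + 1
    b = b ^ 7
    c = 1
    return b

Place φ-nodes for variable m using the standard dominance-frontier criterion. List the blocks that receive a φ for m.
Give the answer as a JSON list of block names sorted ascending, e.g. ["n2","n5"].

Answer: ["n2", "n4", "n5", "n6"]

Derivation:
idom tree: n1←n0 n2←n0 n3←n2 n4←n0 n5←n0 n6←n0 n7←n5
Join-block Dom:
  n2: preds {n0,n1}: {n0} ∩ {n0,n1} = {n0}; idom=n0
  n4: preds {n1,n3}: {n0,n1} ∩ {n0,n2,n3} = {n0}; idom=n0
  n5: preds {n1,n2}: {n0,n1} ∩ {n0,n2} = {n0}; idom=n0
  n6: preds {n3,n5}: {n0,n2,n3} ∩ {n0,n5} = {n0}; idom=n0

DF walk-up:
  join n2 pred n0: · stop@n0
  join n2 pred n1: n1 stop@n0
  join n4 pred n1: n1 stop@n0
  join n4 pred n3: n3→n2 stop@n0
  join n5 pred n1: n1 stop@n0
  join n5 pred n2: n2 stop@n0
  join n6 pred n3: n3→n2 stop@n0
  join n6 pred n5: n5 stop@n0
  n0: DF=∅
  n1: DF={n2,n4,n5}
  n2: DF={n4,n5,n6}
  n3: DF={n4,n6}
  n4: DF=∅
  n5: DF={n6}
  n6: DF=∅
  n7: DF=∅

φ for m: defs {n0,n1,n2,n3,n5}
  DF⁺ = {n2,n4,n5,n6}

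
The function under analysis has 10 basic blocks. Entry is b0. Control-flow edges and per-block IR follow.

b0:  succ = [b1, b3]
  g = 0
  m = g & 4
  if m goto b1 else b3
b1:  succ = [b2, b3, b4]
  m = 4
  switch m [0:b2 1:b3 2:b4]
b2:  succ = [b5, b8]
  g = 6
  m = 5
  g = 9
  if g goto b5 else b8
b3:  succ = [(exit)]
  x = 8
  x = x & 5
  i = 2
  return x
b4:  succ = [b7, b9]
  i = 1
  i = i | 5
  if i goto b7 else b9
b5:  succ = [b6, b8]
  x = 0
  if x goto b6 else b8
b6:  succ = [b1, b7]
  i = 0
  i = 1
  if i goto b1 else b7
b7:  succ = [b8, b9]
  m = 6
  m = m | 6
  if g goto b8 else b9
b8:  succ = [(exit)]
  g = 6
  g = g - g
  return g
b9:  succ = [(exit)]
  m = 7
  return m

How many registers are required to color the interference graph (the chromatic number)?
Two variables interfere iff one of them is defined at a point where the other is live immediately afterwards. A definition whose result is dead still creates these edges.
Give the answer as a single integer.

Per-block:
  b0: {g,m} / ∅
  b1: {m} / ∅
  b2: {g,m} / ∅
  b3: {i,x} / ∅
  b4: {i} / ∅
  b5: {x} / ∅
  b6: {i} / ∅
  b7: {m} / {g}
  b8: {g} / ∅
  b9: {m} / ∅

Backward fixpoint:
  b0: in=∅ out={g}
  b1: in={g} out={g}
  b2: in=∅ out={g}
  b3: in=∅ out=∅
  b4: in={g} out={g}
  b5: in={g} out={g}
  b6: in={g} out={g}
  b7: in={g} out=∅
  b8: in=∅ out=∅
  b9: in=∅ out=∅

Interference:
  g — {i,m,x}
  i — {g,x}
  m — {g}
  x — {g,i}

Colouring:
  {g,i,x} pairwise interfere (3-clique) ⇒ χ ≥ 3
  3-colouring: r0={g}  r1={i,m}  r2={x}
  χ = 3

Answer: 3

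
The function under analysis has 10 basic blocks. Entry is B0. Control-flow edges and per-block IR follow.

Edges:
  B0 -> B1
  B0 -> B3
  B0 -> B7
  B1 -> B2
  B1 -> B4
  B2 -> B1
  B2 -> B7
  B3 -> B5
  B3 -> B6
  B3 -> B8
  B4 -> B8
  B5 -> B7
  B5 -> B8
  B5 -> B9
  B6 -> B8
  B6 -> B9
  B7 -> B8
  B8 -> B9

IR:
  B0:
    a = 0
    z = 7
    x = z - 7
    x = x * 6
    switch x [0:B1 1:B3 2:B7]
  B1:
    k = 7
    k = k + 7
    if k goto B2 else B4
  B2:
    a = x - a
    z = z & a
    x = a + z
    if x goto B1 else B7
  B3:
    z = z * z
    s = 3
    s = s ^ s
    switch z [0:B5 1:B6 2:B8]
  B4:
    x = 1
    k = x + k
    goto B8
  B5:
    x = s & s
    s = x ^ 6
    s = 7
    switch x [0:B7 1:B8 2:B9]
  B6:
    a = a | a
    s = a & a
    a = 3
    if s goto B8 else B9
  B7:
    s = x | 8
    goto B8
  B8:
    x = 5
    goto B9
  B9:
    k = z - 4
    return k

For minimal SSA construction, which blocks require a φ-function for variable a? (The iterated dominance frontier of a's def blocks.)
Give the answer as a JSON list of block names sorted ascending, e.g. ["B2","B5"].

idom tree: B1←B0 B2←B1 B3←B0 B4←B1 B5←B3 B6←B3 B7←B0 B8←B0 B9←B0
Dom∩ at merges:
  B1: preds {B0,B2}: {B0} ∩ {B0,B1,B2} = {B0}; idom=B0
  B7: preds {B0,B2,B5}: {B0} ∩ {B0,B1,B2} ∩ {B0,B3,B5} = {B0}; idom=B0
  B8: preds {B3,B4,B5,B6,B7}: {B0,B3} ∩ {B0,B1,B4} ∩ {B0,B3,B5} ∩ {B0,B3,B6} ∩ {B0,B7} = {B0}; idom=B0
  B9: preds {B5,B6,B8}: {B0,B3,B5} ∩ {B0,B3,B6} ∩ {B0,B8} = {B0}; idom=B0

Frontier:
  B1←B0: walk · to B0
  B1←B2: walk B2→B1 to B0
  B7←B0: walk · to B0
  B7←B2: walk B2→B1 to B0
  B7←B5: walk B5→B3 to B0
  B8←B3: walk B3 to B0
  B8←B4: walk B4→B1 to B0
  B8←B5: walk B5→B3 to B0
  B8←B6: walk B6→B3 to B0
  B8←B7: walk B7 to B0
  B9←B5: walk B5→B3 to B0
  B9←B6: walk B6→B3 to B0
  B9←B8: walk B8 to B0
  DF(B0)=∅
  DF(B1)={B1,B7,B8}
  DF(B2)={B1,B7}
  DF(B3)={B7,B8,B9}
  DF(B4)={B8}
  DF(B5)={B7,B8,B9}
  DF(B6)={B8,B9}
  DF(B7)={B8}
  DF(B8)={B9}
  DF(B9)=∅

φ for a: defs {B0,B2,B6}
  DF⁺ = {B1,B7,B8,B9}

Answer: ["B1", "B7", "B8", "B9"]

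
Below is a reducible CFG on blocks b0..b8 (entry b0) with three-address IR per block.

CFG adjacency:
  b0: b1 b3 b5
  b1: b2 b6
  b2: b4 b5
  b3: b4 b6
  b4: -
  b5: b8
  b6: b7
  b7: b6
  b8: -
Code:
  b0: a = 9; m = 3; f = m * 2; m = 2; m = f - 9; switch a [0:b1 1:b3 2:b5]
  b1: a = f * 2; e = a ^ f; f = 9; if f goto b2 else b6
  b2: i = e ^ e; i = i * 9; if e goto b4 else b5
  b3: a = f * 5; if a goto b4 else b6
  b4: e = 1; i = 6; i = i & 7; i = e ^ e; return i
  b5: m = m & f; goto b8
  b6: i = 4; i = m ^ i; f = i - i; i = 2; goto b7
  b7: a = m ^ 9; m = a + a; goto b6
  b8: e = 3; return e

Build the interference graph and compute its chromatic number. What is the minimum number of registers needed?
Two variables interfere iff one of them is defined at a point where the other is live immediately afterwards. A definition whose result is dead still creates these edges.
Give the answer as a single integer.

def/use:
  b0: {a,f,m} / ∅
  b1: {a,e,f} / {f}
  b2: {i} / {e}
  b3: {a} / {f}
  b4: {e,i} / ∅
  b5: {m} / {f,m}
  b6: {f,i} / {m}
  b7: {a,m} / {m}
  b8: {e} / ∅

Live sets:
  b0 li=∅ lo={f,m}
  b1 li={f,m} lo={e,f,m}
  b2 li={e,f,m} lo={f,m}
  b3 li={f,m} lo={m}
  b4 li=∅ lo=∅
  b5 li={f,m} lo=∅
  b6 li={m} lo={m}
  b7 li={m} lo={m}
  b8 li=∅ lo=∅

Interfere edges:
  a — {f,m}
  e — {f,i,m}
  f — {a,e,i,m}
  i — {e,f,m}
  m — {a,e,f,i}

Colouring:
  lower bound: {e,f,i,m} mutually conflict ⇒ χ ≥ 4
  assign a→R2 e→R2 f→R0 i→R3 m→R1 — no edge inside a register ⇒ χ ≤ 4
  χ = 4

Answer: 4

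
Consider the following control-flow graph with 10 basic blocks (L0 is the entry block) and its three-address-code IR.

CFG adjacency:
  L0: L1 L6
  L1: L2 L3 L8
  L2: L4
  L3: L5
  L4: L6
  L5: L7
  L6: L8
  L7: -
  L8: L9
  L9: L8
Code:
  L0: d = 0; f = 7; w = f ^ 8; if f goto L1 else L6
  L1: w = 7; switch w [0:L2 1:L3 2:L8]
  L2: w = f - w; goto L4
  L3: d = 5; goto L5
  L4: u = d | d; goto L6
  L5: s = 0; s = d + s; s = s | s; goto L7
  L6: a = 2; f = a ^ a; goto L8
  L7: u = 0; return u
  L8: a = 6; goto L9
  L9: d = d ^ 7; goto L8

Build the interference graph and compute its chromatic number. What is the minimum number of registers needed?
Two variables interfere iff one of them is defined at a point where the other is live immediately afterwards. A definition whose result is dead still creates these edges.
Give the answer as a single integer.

Block summaries:
  L0 def {d,f,w} use ∅
  L1 def {w} use ∅
  L2 def {w} use {f,w}
  L3 def {d} use ∅
  L4 def {u} use {d}
  L5 def {s} use {d}
  L6 def {a,f} use ∅
  L7 def {u} use ∅
  L8 def {a} use ∅
  L9 def {d} use {d}

Backward fixpoint:
  live L0: ∅→{d,f}
  live L1: {d,f}→{d,f,w}
  live L2: {d,f,w}→{d}
  live L3: ∅→{d}
  live L4: {d}→{d}
  live L5: {d}→∅
  live L6: {d}→{d}
  live L7: ∅→∅
  live L8: {d}→{d}
  live L9: {d}→{d}

Conflict graph:
  a↔{d}
  d↔{a,f,s,u,w}
  f↔{d,w}
  s↔{d}
  u↔{d}
  w↔{d,f}

Colouring:
  lower bound: {d,f,w} mutually conflict ⇒ χ ≥ 3
  assign a→r1 d→r0 f→r1 s→r1 u→r1 w→r2 — no edge inside a register ⇒ χ ≤ 3
  χ = 3

Answer: 3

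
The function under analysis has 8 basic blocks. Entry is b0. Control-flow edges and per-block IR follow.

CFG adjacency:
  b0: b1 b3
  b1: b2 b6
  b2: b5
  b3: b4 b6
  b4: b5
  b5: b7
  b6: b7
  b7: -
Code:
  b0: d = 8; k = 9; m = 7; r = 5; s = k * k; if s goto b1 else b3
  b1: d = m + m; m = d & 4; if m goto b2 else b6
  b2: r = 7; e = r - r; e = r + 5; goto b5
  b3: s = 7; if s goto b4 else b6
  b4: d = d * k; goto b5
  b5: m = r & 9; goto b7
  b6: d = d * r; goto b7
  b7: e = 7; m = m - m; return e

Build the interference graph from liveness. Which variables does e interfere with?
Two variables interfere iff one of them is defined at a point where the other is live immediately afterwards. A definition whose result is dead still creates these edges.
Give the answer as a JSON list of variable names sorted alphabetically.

Answer: ["m", "r"]

Derivation:
Per-block:
  b0: def={d,k,m,r,s} ue=∅
  b1: def={d,m} ue={m}
  b2: def={e,r} ue=∅
  b3: def={s} ue=∅
  b4: def={d} ue={d,k}
  b5: def={m} ue={r}
  b6: def={d} ue={d,r}
  b7: def={e,m} ue={m}

Backward fixpoint:
  b0: in=∅ out={d,k,m,r}
  b1: in={m,r} out={d,m,r}
  b2: in=∅ out={r}
  b3: in={d,k,m,r} out={d,k,m,r}
  b4: in={d,k,r} out={r}
  b5: in={r} out={m}
  b6: in={d,m,r} out={m}
  b7: in={m} out=∅

Interfere edges:
  d: {k,m,r,s}
  e: {m,r}
  k: {d,m,r,s}
  m: {d,e,k,r,s}
  r: {d,e,k,m,s}
  s: {d,k,m,r}

N(e) = ["m", "r"]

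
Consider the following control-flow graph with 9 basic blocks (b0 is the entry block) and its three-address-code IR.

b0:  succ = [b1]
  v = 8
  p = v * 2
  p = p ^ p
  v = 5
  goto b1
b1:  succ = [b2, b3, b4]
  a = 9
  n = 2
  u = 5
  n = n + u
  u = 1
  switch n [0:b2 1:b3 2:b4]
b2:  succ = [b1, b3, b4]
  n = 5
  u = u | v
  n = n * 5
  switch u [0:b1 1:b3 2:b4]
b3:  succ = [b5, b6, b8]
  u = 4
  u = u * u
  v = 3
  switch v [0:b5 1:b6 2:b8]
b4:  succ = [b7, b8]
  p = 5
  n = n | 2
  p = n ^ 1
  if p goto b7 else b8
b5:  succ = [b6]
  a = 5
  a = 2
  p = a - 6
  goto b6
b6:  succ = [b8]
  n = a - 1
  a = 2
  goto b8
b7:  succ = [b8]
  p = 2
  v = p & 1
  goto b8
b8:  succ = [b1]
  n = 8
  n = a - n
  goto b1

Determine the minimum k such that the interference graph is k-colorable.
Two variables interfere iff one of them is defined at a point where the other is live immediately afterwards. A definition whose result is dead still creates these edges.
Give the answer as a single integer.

Block summaries:
  b0: def={p,v} ue=∅
  b1: def={a,n,u} ue=∅
  b2: def={n,u} ue={u,v}
  b3: def={u,v} ue=∅
  b4: def={n,p} ue={n}
  b5: def={a,p} ue=∅
  b6: def={a,n} ue={a}
  b7: def={p,v} ue=∅
  b8: def={n} ue={a}

Liveness:
  b0: in=∅ out={v}
  b1: in={v} out={a,n,u,v}
  b2: in={a,u,v} out={a,n,v}
  b3: in={a} out={a,v}
  b4: in={a,n,v} out={a,v}
  b5: in={v} out={a,v}
  b6: in={a,v} out={a,v}
  b7: in={a} out={a,v}
  b8: in={a,v} out={v}

Interference:
  a↔{n,p,u,v}
  n↔{a,p,u,v}
  p↔{a,n,v}
  u↔{a,n,v}
  v↔{a,n,p,u}

Registers:
  lower bound: {a,n,p,v} mutually conflict ⇒ χ ≥ 4
  4-colouring: R0={a}  R1={n}  R2={v}  R3={p,u}
  χ = 4

Answer: 4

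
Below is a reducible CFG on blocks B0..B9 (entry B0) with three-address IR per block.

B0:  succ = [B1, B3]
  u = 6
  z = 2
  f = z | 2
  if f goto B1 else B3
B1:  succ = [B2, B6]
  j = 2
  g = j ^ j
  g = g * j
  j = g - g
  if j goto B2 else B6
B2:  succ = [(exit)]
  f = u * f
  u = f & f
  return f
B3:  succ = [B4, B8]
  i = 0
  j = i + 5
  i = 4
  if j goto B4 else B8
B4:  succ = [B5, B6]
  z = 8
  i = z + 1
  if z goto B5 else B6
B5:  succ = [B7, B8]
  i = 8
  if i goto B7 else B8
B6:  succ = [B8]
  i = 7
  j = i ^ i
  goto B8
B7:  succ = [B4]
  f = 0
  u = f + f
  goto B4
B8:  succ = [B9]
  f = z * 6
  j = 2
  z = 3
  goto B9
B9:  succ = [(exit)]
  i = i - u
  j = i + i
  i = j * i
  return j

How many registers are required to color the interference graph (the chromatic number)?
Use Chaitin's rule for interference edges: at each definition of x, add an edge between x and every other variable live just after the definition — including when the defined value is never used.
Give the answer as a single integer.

Answer: 5

Analysis:
Block summaries:
  B0: def={f,u,z} ue=∅
  B1: def={g,j} ue=∅
  B2: def={f,u} ue={f,u}
  B3: def={i,j} ue=∅
  B4: def={i,z} ue=∅
  B5: def={i} ue=∅
  B6: def={i,j} ue=∅
  B7: def={f,u} ue=∅
  B8: def={f,j,z} ue={z}
  B9: def={i,j} ue={i,u}

Live sets:
  live B0: ∅→{f,u,z}
  live B1: {f,u,z}→{f,u,z}
  live B2: {f,u}→∅
  live B3: {u,z}→{i,u,z}
  live B4: {u}→{u,z}
  live B5: {u,z}→{i,u,z}
  live B6: {u,z}→{i,u,z}
  live B7: ∅→{u}
  live B8: {i,u,z}→{i,u}
  live B9: {i,u}→∅

Conflict graph:
  f: {g,i,j,u,z}
  g: {f,j,u,z}
  i: {f,j,u,z}
  j: {f,g,i,u,z}
  u: {f,g,i,j,z}
  z: {f,g,i,j,u}

Registers:
  {f,g,j,u,z} pairwise interfere (5-clique) ⇒ χ ≥ 5
  assign f→R0 g→R4 i→R4 j→R1 u→R2 z→R3 — no edge inside a register ⇒ χ ≤ 5
  χ = 5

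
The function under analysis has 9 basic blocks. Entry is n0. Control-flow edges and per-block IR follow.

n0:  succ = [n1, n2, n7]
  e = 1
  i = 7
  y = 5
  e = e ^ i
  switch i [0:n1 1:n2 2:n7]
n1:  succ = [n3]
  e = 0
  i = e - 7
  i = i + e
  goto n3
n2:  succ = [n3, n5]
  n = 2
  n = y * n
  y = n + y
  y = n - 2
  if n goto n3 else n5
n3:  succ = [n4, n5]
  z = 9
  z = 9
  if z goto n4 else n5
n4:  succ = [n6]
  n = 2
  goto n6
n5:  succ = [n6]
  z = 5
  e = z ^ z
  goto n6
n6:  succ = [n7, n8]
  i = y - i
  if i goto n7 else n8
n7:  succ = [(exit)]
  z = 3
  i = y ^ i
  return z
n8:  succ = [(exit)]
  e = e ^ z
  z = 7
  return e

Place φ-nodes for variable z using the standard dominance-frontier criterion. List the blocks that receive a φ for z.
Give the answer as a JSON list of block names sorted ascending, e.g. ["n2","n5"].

Answer: ["n5", "n6", "n7"]

Derivation:
idom tree: n1←n0 n2←n0 n3←n0 n4←n3 n5←n0 n6←n0 n7←n0 n8←n6
Dom at joins:
  n3: preds {n1,n2}: {n0,n1} ∩ {n0,n2} = {n0}; idom=n0
  n5: preds {n2,n3}: {n0,n2} ∩ {n0,n3} = {n0}; idom=n0
  n6: preds {n4,n5}: {n0,n3,n4} ∩ {n0,n5} = {n0}; idom=n0
  n7: preds {n0,n6}: {n0} ∩ {n0,n6} = {n0}; idom=n0

DF derivation:
  join n3 pred n1: n1 stop@n0
  join n3 pred n2: n2 stop@n0
  join n5 pred n2: n2 stop@n0
  join n5 pred n3: n3 stop@n0
  join n6 pred n4: n4→n3 stop@n0
  join n6 pred n5: n5 stop@n0
  join n7 pred n0: · stop@n0
  join n7 pred n6: n6 stop@n0
  n0 → ∅
  n1 → {n3}
  n2 → {n3,n5}
  n3 → {n5,n6}
  n4 → {n6}
  n5 → {n6}
  n6 → {n7}
  n7 → ∅
  n8 → ∅

φ for z: defs {n3,n5,n7,n8}
  DF⁺ = {n5,n6,n7}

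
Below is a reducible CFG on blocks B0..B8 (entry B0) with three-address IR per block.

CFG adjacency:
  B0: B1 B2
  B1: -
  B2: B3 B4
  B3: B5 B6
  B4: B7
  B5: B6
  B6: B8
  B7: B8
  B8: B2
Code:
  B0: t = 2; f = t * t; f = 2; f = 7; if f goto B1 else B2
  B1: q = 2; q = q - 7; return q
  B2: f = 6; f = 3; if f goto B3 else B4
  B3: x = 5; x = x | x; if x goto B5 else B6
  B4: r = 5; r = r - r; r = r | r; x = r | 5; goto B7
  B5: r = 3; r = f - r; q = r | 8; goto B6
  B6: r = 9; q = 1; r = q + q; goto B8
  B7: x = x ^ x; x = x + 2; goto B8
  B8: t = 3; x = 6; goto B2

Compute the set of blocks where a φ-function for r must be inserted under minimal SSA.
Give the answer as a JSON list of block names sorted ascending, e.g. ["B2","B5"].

idom tree: B1←B0 B2←B0 B3←B2 B4←B2 B5←B3 B6←B3 B7←B4 B8←B2
Join-block Dom:
  B2: preds {B0,B8}: {B0} ∩ {B0,B2,B8} = {B0}; idom=B0
  B6: preds {B3,B5}: {B0,B2,B3} ∩ {B0,B2,B3,B5} = {B0,B2,B3}; idom=B3
  B8: preds {B6,B7}: {B0,B2,B3,B6} ∩ {B0,B2,B4,B7} = {B0,B2}; idom=B2

DF derivation:
  join B2 pred B0: · stop@B0
  join B2 pred B8: B8→B2 stop@B0
  join B6 pred B3: · stop@B3
  join B6 pred B5: B5 stop@B3
  join B8 pred B6: B6→B3 stop@B2
  join B8 pred B7: B7→B4 stop@B2
  B0: DF=∅
  B1: DF=∅
  B2: DF={B2}
  B3: DF={B8}
  B4: DF={B8}
  B5: DF={B6}
  B6: DF={B8}
  B7: DF={B8}
  B8: DF={B2}

φ for r: defs {B4,B5,B6}
  DF⁺ = {B2,B6,B8}

Answer: ["B2", "B6", "B8"]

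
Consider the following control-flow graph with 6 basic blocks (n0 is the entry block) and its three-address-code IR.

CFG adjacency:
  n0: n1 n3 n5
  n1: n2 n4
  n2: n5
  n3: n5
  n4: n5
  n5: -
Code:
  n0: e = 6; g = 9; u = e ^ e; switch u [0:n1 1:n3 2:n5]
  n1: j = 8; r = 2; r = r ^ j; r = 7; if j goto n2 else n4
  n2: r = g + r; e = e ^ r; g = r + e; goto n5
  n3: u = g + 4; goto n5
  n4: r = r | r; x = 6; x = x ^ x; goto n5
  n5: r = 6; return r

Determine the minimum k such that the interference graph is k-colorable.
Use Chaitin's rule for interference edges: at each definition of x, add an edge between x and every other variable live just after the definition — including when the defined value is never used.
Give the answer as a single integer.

Answer: 4

Analysis:
Block summaries:
  n0: {e,g,u} / ∅
  n1: {j,r} / ∅
  n2: {e,g,r} / {e,g,r}
  n3: {u} / {g}
  n4: {r,x} / {r}
  n5: {r} / ∅

Liveness:
  n0 li=∅ lo={e,g}
  n1 li={e,g} lo={e,g,r}
  n2 li={e,g,r} lo=∅
  n3 li={g} lo=∅
  n4 li={r} lo=∅
  n5 li=∅ lo=∅

Interference:
  e: {g,j,r,u}
  g: {e,j,r,u}
  j: {e,g,r}
  r: {e,g,j}
  u: {e,g}
  x: ∅

Chromatic number:
  lower bound: {e,g,j,r} mutually conflict ⇒ χ ≥ 4
  assign e→R0 g→R1 j→R2 r→R3 u→R2 x→R0 — no edge inside a register ⇒ χ ≤ 4
  χ = 4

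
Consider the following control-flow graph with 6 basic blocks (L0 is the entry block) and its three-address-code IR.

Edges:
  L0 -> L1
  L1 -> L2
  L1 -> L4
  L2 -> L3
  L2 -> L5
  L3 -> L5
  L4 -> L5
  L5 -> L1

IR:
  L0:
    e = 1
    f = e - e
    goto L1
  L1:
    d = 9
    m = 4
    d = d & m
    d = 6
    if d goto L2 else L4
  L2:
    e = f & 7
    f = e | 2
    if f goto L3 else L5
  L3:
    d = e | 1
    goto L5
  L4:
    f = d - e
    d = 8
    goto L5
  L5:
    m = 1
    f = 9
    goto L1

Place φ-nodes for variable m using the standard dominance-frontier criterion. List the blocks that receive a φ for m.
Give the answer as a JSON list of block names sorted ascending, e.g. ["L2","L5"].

idom tree: L1←L0 L2←L1 L3←L2 L4←L1 L5←L1
Dom at joins:
  L1: preds {L0,L5}: {L0} ∩ {L0,L1,L5} = {L0}; idom=L0
  L5: preds {L2,L3,L4}: {L0,L1,L2} ∩ {L0,L1,L2,L3} ∩ {L0,L1,L4} = {L0,L1}; idom=L1

Frontier:
  join L1 pred L0: · stop@L0
  join L1 pred L5: L5→L1 stop@L0
  join L5 pred L2: L2 stop@L1
  join L5 pred L3: L3→L2 stop@L1
  join L5 pred L4: L4 stop@L1
  DF(L0)=∅
  DF(L1)={L1}
  DF(L2)={L5}
  DF(L3)={L5}
  DF(L4)={L5}
  DF(L5)={L1}

φ for m: defs {L1,L5}
  DF⁺ = {L1}

Answer: ["L1"]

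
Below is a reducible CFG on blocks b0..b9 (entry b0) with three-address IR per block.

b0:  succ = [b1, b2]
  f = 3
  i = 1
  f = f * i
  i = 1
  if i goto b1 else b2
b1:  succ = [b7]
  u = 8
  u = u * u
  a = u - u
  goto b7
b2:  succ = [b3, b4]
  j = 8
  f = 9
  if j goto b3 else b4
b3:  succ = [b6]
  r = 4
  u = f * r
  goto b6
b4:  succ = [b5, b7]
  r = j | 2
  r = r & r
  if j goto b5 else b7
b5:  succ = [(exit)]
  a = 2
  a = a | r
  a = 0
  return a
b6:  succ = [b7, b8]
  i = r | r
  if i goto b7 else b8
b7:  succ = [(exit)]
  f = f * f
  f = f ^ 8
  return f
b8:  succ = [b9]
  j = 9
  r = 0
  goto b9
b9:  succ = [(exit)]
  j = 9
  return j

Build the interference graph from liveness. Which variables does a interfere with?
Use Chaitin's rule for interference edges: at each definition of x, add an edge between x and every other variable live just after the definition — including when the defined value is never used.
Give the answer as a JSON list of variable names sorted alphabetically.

Answer: ["f", "r"]

Analysis:
def/use:
  b0: def={f,i} ue=∅
  b1: def={a,u} ue=∅
  b2: def={f,j} ue=∅
  b3: def={r,u} ue={f}
  b4: def={r} ue={j}
  b5: def={a} ue={r}
  b6: def={i} ue={r}
  b7: def={f} ue={f}
  b8: def={j,r} ue=∅
  b9: def={j} ue=∅

Liveness:
  live b0: ∅→{f}
  live b1: {f}→{f}
  live b2: ∅→{f,j}
  live b3: {f}→{f,r}
  live b4: {f,j}→{f,r}
  live b5: {r}→∅
  live b6: {f,r}→{f}
  live b7: {f}→∅
  live b8: ∅→∅
  live b9: ∅→∅

Interference:
  a — {f,r}
  f — {a,i,j,r,u}
  i — {f}
  j — {f,r}
  r — {a,f,j,u}
  u — {f,r}

N(a) = ["f", "r"]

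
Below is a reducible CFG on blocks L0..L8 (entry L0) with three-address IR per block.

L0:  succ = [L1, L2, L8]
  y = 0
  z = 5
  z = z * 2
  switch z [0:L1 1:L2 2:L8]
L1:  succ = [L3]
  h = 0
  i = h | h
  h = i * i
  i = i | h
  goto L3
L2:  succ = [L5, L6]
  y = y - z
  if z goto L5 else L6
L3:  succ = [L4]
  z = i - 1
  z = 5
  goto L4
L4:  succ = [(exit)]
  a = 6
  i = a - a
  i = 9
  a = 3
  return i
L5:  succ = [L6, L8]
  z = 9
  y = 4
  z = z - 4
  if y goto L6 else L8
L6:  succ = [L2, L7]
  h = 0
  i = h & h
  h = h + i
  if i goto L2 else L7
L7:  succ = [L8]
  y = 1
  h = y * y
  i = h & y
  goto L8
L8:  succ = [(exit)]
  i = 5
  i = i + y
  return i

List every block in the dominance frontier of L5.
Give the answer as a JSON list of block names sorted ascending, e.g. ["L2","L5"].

Answer: ["L6", "L8"]

Working:
idom tree: L1←L0 L2←L0 L3←L1 L4←L3 L5←L2 L6←L2 L7←L6 L8←L0
Dom∩ at merges:
  L2: preds {L0,L6}: {L0} ∩ {L0,L2,L6} = {L0}; idom=L0
  L6: preds {L2,L5}: {L0,L2} ∩ {L0,L2,L5} = {L0,L2}; idom=L2
  L8: preds {L0,L5,L7}: {L0} ∩ {L0,L2,L5} ∩ {L0,L2,L6,L7} = {L0}; idom=L0

Frontier:
  join L2 pred L0: · stop@L0
  join L2 pred L6: L6→L2 stop@L0
  join L6 pred L2: · stop@L2
  join L6 pred L5: L5 stop@L2
  join L8 pred L0: · stop@L0
  join L8 pred L5: L5→L2 stop@L0
  join L8 pred L7: L7→L6→L2 stop@L0
  DF(L0)=∅
  DF(L1)=∅
  DF(L2)={L2,L8}
  DF(L3)=∅
  DF(L4)=∅
  DF(L5)={L6,L8}
  DF(L6)={L2,L8}
  DF(L7)={L8}
  DF(L8)=∅

DF(L5) = ["L6", "L8"]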